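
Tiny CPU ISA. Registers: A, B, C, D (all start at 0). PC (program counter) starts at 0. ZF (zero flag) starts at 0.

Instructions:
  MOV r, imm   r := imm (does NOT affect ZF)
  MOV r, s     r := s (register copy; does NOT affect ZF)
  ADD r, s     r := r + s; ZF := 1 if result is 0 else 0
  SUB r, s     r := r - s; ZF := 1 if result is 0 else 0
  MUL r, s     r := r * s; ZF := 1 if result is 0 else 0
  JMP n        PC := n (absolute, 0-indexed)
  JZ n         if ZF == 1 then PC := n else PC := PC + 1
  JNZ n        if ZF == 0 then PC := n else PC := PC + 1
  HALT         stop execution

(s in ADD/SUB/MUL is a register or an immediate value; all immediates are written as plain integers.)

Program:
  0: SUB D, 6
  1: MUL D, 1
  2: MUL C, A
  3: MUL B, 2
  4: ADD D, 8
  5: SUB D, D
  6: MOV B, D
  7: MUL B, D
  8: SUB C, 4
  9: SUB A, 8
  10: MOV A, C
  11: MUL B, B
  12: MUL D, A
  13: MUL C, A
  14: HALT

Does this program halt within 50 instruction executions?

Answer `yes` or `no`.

Answer: yes

Derivation:
Step 1: PC=0 exec 'SUB D, 6'. After: A=0 B=0 C=0 D=-6 ZF=0 PC=1
Step 2: PC=1 exec 'MUL D, 1'. After: A=0 B=0 C=0 D=-6 ZF=0 PC=2
Step 3: PC=2 exec 'MUL C, A'. After: A=0 B=0 C=0 D=-6 ZF=1 PC=3
Step 4: PC=3 exec 'MUL B, 2'. After: A=0 B=0 C=0 D=-6 ZF=1 PC=4
Step 5: PC=4 exec 'ADD D, 8'. After: A=0 B=0 C=0 D=2 ZF=0 PC=5
Step 6: PC=5 exec 'SUB D, D'. After: A=0 B=0 C=0 D=0 ZF=1 PC=6
Step 7: PC=6 exec 'MOV B, D'. After: A=0 B=0 C=0 D=0 ZF=1 PC=7
Step 8: PC=7 exec 'MUL B, D'. After: A=0 B=0 C=0 D=0 ZF=1 PC=8
Step 9: PC=8 exec 'SUB C, 4'. After: A=0 B=0 C=-4 D=0 ZF=0 PC=9
Step 10: PC=9 exec 'SUB A, 8'. After: A=-8 B=0 C=-4 D=0 ZF=0 PC=10
Step 11: PC=10 exec 'MOV A, C'. After: A=-4 B=0 C=-4 D=0 ZF=0 PC=11
Step 12: PC=11 exec 'MUL B, B'. After: A=-4 B=0 C=-4 D=0 ZF=1 PC=12
Step 13: PC=12 exec 'MUL D, A'. After: A=-4 B=0 C=-4 D=0 ZF=1 PC=13
Step 14: PC=13 exec 'MUL C, A'. After: A=-4 B=0 C=16 D=0 ZF=0 PC=14
Step 15: PC=14 exec 'HALT'. After: A=-4 B=0 C=16 D=0 ZF=0 PC=14 HALTED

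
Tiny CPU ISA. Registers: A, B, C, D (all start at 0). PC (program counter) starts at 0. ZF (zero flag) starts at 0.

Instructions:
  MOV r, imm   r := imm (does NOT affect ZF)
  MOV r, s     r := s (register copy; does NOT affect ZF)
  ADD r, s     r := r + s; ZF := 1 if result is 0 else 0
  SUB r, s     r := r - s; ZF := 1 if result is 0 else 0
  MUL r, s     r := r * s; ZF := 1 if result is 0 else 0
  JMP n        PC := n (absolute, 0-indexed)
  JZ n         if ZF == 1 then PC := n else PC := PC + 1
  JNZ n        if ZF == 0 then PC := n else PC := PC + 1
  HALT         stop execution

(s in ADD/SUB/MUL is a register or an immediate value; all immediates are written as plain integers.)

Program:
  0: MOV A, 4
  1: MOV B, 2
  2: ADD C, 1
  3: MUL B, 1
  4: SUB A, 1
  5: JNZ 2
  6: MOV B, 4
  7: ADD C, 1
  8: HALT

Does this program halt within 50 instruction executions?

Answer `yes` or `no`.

Answer: yes

Derivation:
Step 1: PC=0 exec 'MOV A, 4'. After: A=4 B=0 C=0 D=0 ZF=0 PC=1
Step 2: PC=1 exec 'MOV B, 2'. After: A=4 B=2 C=0 D=0 ZF=0 PC=2
Step 3: PC=2 exec 'ADD C, 1'. After: A=4 B=2 C=1 D=0 ZF=0 PC=3
Step 4: PC=3 exec 'MUL B, 1'. After: A=4 B=2 C=1 D=0 ZF=0 PC=4
Step 5: PC=4 exec 'SUB A, 1'. After: A=3 B=2 C=1 D=0 ZF=0 PC=5
Step 6: PC=5 exec 'JNZ 2'. After: A=3 B=2 C=1 D=0 ZF=0 PC=2
Step 7: PC=2 exec 'ADD C, 1'. After: A=3 B=2 C=2 D=0 ZF=0 PC=3
Step 8: PC=3 exec 'MUL B, 1'. After: A=3 B=2 C=2 D=0 ZF=0 PC=4
Step 9: PC=4 exec 'SUB A, 1'. After: A=2 B=2 C=2 D=0 ZF=0 PC=5
Step 10: PC=5 exec 'JNZ 2'. After: A=2 B=2 C=2 D=0 ZF=0 PC=2
Step 11: PC=2 exec 'ADD C, 1'. After: A=2 B=2 C=3 D=0 ZF=0 PC=3
Step 12: PC=3 exec 'MUL B, 1'. After: A=2 B=2 C=3 D=0 ZF=0 PC=4
Step 13: PC=4 exec 'SUB A, 1'. After: A=1 B=2 C=3 D=0 ZF=0 PC=5
Step 14: PC=5 exec 'JNZ 2'. After: A=1 B=2 C=3 D=0 ZF=0 PC=2
Step 15: PC=2 exec 'ADD C, 1'. After: A=1 B=2 C=4 D=0 ZF=0 PC=3
Step 16: PC=3 exec 'MUL B, 1'. After: A=1 B=2 C=4 D=0 ZF=0 PC=4
Step 17: PC=4 exec 'SUB A, 1'. After: A=0 B=2 C=4 D=0 ZF=1 PC=5
Step 18: PC=5 exec 'JNZ 2'. After: A=0 B=2 C=4 D=0 ZF=1 PC=6
Step 19: PC=6 exec 'MOV B, 4'. After: A=0 B=4 C=4 D=0 ZF=1 PC=7
Step 20: PC=7 exec 'ADD C, 1'. After: A=0 B=4 C=5 D=0 ZF=0 PC=8
Step 21: PC=8 exec 'HALT'. After: A=0 B=4 C=5 D=0 ZF=0 PC=8 HALTED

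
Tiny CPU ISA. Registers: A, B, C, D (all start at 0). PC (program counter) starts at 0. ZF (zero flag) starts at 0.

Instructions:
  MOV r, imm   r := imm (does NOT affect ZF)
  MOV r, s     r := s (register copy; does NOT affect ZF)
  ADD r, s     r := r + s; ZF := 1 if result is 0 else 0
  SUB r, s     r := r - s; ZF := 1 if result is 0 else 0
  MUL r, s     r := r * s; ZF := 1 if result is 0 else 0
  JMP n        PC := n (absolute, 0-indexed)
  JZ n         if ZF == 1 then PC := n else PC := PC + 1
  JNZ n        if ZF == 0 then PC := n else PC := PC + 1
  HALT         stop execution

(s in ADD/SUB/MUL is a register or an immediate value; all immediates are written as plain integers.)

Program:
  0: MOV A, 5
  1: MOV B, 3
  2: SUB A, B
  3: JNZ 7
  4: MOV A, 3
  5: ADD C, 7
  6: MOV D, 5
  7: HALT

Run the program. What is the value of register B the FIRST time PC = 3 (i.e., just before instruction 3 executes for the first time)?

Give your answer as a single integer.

Step 1: PC=0 exec 'MOV A, 5'. After: A=5 B=0 C=0 D=0 ZF=0 PC=1
Step 2: PC=1 exec 'MOV B, 3'. After: A=5 B=3 C=0 D=0 ZF=0 PC=2
Step 3: PC=2 exec 'SUB A, B'. After: A=2 B=3 C=0 D=0 ZF=0 PC=3
First time PC=3: B=3

3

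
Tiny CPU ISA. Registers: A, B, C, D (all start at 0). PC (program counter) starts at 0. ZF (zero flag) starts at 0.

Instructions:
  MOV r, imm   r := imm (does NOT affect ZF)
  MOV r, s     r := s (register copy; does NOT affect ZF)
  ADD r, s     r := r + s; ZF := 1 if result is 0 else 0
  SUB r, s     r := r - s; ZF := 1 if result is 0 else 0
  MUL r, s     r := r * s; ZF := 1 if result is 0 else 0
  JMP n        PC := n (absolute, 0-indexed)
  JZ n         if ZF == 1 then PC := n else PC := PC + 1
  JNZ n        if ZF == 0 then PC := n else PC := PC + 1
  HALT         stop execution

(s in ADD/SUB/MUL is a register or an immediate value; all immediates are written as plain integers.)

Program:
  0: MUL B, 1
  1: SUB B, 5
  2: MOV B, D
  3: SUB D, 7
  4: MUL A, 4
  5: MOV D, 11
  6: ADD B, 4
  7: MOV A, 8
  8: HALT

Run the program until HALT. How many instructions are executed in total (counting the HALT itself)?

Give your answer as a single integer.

Answer: 9

Derivation:
Step 1: PC=0 exec 'MUL B, 1'. After: A=0 B=0 C=0 D=0 ZF=1 PC=1
Step 2: PC=1 exec 'SUB B, 5'. After: A=0 B=-5 C=0 D=0 ZF=0 PC=2
Step 3: PC=2 exec 'MOV B, D'. After: A=0 B=0 C=0 D=0 ZF=0 PC=3
Step 4: PC=3 exec 'SUB D, 7'. After: A=0 B=0 C=0 D=-7 ZF=0 PC=4
Step 5: PC=4 exec 'MUL A, 4'. After: A=0 B=0 C=0 D=-7 ZF=1 PC=5
Step 6: PC=5 exec 'MOV D, 11'. After: A=0 B=0 C=0 D=11 ZF=1 PC=6
Step 7: PC=6 exec 'ADD B, 4'. After: A=0 B=4 C=0 D=11 ZF=0 PC=7
Step 8: PC=7 exec 'MOV A, 8'. After: A=8 B=4 C=0 D=11 ZF=0 PC=8
Step 9: PC=8 exec 'HALT'. After: A=8 B=4 C=0 D=11 ZF=0 PC=8 HALTED
Total instructions executed: 9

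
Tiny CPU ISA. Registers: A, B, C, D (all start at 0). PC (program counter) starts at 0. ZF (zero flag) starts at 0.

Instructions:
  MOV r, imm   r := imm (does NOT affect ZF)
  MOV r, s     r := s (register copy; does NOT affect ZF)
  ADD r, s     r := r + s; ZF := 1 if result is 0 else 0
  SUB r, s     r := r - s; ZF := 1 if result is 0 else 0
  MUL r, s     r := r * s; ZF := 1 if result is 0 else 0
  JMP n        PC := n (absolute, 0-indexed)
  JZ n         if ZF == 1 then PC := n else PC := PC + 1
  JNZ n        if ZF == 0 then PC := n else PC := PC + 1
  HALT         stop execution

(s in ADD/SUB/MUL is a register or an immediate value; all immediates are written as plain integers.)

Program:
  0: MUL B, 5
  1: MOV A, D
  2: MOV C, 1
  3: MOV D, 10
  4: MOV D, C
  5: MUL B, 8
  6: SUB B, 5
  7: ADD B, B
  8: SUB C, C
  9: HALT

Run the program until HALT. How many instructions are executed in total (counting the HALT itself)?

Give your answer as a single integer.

Step 1: PC=0 exec 'MUL B, 5'. After: A=0 B=0 C=0 D=0 ZF=1 PC=1
Step 2: PC=1 exec 'MOV A, D'. After: A=0 B=0 C=0 D=0 ZF=1 PC=2
Step 3: PC=2 exec 'MOV C, 1'. After: A=0 B=0 C=1 D=0 ZF=1 PC=3
Step 4: PC=3 exec 'MOV D, 10'. After: A=0 B=0 C=1 D=10 ZF=1 PC=4
Step 5: PC=4 exec 'MOV D, C'. After: A=0 B=0 C=1 D=1 ZF=1 PC=5
Step 6: PC=5 exec 'MUL B, 8'. After: A=0 B=0 C=1 D=1 ZF=1 PC=6
Step 7: PC=6 exec 'SUB B, 5'. After: A=0 B=-5 C=1 D=1 ZF=0 PC=7
Step 8: PC=7 exec 'ADD B, B'. After: A=0 B=-10 C=1 D=1 ZF=0 PC=8
Step 9: PC=8 exec 'SUB C, C'. After: A=0 B=-10 C=0 D=1 ZF=1 PC=9
Step 10: PC=9 exec 'HALT'. After: A=0 B=-10 C=0 D=1 ZF=1 PC=9 HALTED
Total instructions executed: 10

Answer: 10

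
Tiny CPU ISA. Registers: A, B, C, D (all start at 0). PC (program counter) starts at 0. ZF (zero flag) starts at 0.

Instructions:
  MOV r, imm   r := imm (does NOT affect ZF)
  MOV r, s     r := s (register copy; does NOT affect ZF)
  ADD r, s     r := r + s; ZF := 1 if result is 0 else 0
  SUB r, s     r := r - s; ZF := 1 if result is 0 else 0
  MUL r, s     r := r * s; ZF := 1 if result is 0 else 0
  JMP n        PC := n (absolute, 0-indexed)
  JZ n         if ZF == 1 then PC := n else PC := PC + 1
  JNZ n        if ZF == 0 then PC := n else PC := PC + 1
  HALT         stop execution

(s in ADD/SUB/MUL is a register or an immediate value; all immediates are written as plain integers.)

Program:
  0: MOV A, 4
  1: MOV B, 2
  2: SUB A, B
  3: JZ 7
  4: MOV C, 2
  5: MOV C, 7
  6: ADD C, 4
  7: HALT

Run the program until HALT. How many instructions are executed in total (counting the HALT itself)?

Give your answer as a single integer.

Step 1: PC=0 exec 'MOV A, 4'. After: A=4 B=0 C=0 D=0 ZF=0 PC=1
Step 2: PC=1 exec 'MOV B, 2'. After: A=4 B=2 C=0 D=0 ZF=0 PC=2
Step 3: PC=2 exec 'SUB A, B'. After: A=2 B=2 C=0 D=0 ZF=0 PC=3
Step 4: PC=3 exec 'JZ 7'. After: A=2 B=2 C=0 D=0 ZF=0 PC=4
Step 5: PC=4 exec 'MOV C, 2'. After: A=2 B=2 C=2 D=0 ZF=0 PC=5
Step 6: PC=5 exec 'MOV C, 7'. After: A=2 B=2 C=7 D=0 ZF=0 PC=6
Step 7: PC=6 exec 'ADD C, 4'. After: A=2 B=2 C=11 D=0 ZF=0 PC=7
Step 8: PC=7 exec 'HALT'. After: A=2 B=2 C=11 D=0 ZF=0 PC=7 HALTED
Total instructions executed: 8

Answer: 8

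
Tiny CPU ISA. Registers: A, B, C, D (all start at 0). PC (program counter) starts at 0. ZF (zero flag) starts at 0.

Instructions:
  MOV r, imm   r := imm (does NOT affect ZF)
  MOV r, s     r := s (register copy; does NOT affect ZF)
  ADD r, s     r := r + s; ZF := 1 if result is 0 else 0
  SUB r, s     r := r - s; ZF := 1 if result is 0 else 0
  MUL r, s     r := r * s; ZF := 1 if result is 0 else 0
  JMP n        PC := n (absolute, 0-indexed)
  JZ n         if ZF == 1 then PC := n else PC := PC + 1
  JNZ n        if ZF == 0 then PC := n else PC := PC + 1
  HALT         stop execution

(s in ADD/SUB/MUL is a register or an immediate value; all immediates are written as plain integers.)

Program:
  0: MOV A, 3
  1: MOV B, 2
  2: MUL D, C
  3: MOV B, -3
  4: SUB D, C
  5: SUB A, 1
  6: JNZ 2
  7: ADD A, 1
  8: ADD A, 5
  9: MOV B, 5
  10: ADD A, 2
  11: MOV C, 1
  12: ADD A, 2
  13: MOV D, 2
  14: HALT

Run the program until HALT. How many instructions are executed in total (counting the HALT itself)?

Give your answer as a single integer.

Answer: 25

Derivation:
Step 1: PC=0 exec 'MOV A, 3'. After: A=3 B=0 C=0 D=0 ZF=0 PC=1
Step 2: PC=1 exec 'MOV B, 2'. After: A=3 B=2 C=0 D=0 ZF=0 PC=2
Step 3: PC=2 exec 'MUL D, C'. After: A=3 B=2 C=0 D=0 ZF=1 PC=3
Step 4: PC=3 exec 'MOV B, -3'. After: A=3 B=-3 C=0 D=0 ZF=1 PC=4
Step 5: PC=4 exec 'SUB D, C'. After: A=3 B=-3 C=0 D=0 ZF=1 PC=5
Step 6: PC=5 exec 'SUB A, 1'. After: A=2 B=-3 C=0 D=0 ZF=0 PC=6
Step 7: PC=6 exec 'JNZ 2'. After: A=2 B=-3 C=0 D=0 ZF=0 PC=2
Step 8: PC=2 exec 'MUL D, C'. After: A=2 B=-3 C=0 D=0 ZF=1 PC=3
Step 9: PC=3 exec 'MOV B, -3'. After: A=2 B=-3 C=0 D=0 ZF=1 PC=4
Step 10: PC=4 exec 'SUB D, C'. After: A=2 B=-3 C=0 D=0 ZF=1 PC=5
Step 11: PC=5 exec 'SUB A, 1'. After: A=1 B=-3 C=0 D=0 ZF=0 PC=6
Step 12: PC=6 exec 'JNZ 2'. After: A=1 B=-3 C=0 D=0 ZF=0 PC=2
Step 13: PC=2 exec 'MUL D, C'. After: A=1 B=-3 C=0 D=0 ZF=1 PC=3
Step 14: PC=3 exec 'MOV B, -3'. After: A=1 B=-3 C=0 D=0 ZF=1 PC=4
Step 15: PC=4 exec 'SUB D, C'. After: A=1 B=-3 C=0 D=0 ZF=1 PC=5
Step 16: PC=5 exec 'SUB A, 1'. After: A=0 B=-3 C=0 D=0 ZF=1 PC=6
Step 17: PC=6 exec 'JNZ 2'. After: A=0 B=-3 C=0 D=0 ZF=1 PC=7
Step 18: PC=7 exec 'ADD A, 1'. After: A=1 B=-3 C=0 D=0 ZF=0 PC=8
Step 19: PC=8 exec 'ADD A, 5'. After: A=6 B=-3 C=0 D=0 ZF=0 PC=9
Step 20: PC=9 exec 'MOV B, 5'. After: A=6 B=5 C=0 D=0 ZF=0 PC=10
Step 21: PC=10 exec 'ADD A, 2'. After: A=8 B=5 C=0 D=0 ZF=0 PC=11
Step 22: PC=11 exec 'MOV C, 1'. After: A=8 B=5 C=1 D=0 ZF=0 PC=12
Step 23: PC=12 exec 'ADD A, 2'. After: A=10 B=5 C=1 D=0 ZF=0 PC=13
Step 24: PC=13 exec 'MOV D, 2'. After: A=10 B=5 C=1 D=2 ZF=0 PC=14
Step 25: PC=14 exec 'HALT'. After: A=10 B=5 C=1 D=2 ZF=0 PC=14 HALTED
Total instructions executed: 25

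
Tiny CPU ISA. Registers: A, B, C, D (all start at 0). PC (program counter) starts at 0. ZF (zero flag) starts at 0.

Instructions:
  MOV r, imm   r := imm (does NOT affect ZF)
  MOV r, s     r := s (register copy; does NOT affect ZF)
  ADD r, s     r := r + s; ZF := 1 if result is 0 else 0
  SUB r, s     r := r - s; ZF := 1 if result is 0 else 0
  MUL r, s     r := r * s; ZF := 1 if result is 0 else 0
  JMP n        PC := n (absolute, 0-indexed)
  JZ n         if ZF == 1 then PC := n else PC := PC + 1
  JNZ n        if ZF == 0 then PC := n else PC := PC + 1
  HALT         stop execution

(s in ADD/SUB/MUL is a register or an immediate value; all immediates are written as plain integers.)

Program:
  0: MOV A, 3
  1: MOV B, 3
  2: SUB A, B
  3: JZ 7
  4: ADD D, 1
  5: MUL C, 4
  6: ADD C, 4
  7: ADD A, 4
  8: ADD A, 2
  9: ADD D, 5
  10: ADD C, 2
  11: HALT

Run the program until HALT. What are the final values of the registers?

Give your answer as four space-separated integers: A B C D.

Answer: 6 3 2 5

Derivation:
Step 1: PC=0 exec 'MOV A, 3'. After: A=3 B=0 C=0 D=0 ZF=0 PC=1
Step 2: PC=1 exec 'MOV B, 3'. After: A=3 B=3 C=0 D=0 ZF=0 PC=2
Step 3: PC=2 exec 'SUB A, B'. After: A=0 B=3 C=0 D=0 ZF=1 PC=3
Step 4: PC=3 exec 'JZ 7'. After: A=0 B=3 C=0 D=0 ZF=1 PC=7
Step 5: PC=7 exec 'ADD A, 4'. After: A=4 B=3 C=0 D=0 ZF=0 PC=8
Step 6: PC=8 exec 'ADD A, 2'. After: A=6 B=3 C=0 D=0 ZF=0 PC=9
Step 7: PC=9 exec 'ADD D, 5'. After: A=6 B=3 C=0 D=5 ZF=0 PC=10
Step 8: PC=10 exec 'ADD C, 2'. After: A=6 B=3 C=2 D=5 ZF=0 PC=11
Step 9: PC=11 exec 'HALT'. After: A=6 B=3 C=2 D=5 ZF=0 PC=11 HALTED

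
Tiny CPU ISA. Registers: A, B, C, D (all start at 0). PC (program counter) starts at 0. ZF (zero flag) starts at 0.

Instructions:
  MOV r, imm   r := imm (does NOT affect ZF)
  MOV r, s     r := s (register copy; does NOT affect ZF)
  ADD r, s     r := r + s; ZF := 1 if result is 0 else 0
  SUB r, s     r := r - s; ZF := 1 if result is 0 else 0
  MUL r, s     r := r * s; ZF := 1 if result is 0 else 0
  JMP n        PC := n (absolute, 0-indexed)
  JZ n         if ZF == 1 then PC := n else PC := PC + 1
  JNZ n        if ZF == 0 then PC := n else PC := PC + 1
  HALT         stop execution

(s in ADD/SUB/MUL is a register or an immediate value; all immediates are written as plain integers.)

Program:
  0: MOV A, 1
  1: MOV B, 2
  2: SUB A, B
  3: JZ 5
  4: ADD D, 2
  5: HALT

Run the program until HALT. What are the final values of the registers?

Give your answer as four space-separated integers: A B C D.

Answer: -1 2 0 2

Derivation:
Step 1: PC=0 exec 'MOV A, 1'. After: A=1 B=0 C=0 D=0 ZF=0 PC=1
Step 2: PC=1 exec 'MOV B, 2'. After: A=1 B=2 C=0 D=0 ZF=0 PC=2
Step 3: PC=2 exec 'SUB A, B'. After: A=-1 B=2 C=0 D=0 ZF=0 PC=3
Step 4: PC=3 exec 'JZ 5'. After: A=-1 B=2 C=0 D=0 ZF=0 PC=4
Step 5: PC=4 exec 'ADD D, 2'. After: A=-1 B=2 C=0 D=2 ZF=0 PC=5
Step 6: PC=5 exec 'HALT'. After: A=-1 B=2 C=0 D=2 ZF=0 PC=5 HALTED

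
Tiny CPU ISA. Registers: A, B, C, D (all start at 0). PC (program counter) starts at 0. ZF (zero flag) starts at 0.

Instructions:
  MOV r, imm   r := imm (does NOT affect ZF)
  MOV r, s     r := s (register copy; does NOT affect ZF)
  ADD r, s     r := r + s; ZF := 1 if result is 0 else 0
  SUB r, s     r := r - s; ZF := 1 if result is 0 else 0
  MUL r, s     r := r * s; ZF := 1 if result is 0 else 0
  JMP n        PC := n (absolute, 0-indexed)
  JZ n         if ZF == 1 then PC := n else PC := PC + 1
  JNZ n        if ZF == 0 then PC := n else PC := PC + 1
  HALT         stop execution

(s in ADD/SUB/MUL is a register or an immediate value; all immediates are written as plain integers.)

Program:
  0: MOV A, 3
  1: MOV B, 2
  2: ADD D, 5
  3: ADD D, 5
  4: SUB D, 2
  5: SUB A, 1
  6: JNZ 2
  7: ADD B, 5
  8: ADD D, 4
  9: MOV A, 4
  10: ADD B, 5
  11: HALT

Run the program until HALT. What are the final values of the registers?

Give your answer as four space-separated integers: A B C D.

Step 1: PC=0 exec 'MOV A, 3'. After: A=3 B=0 C=0 D=0 ZF=0 PC=1
Step 2: PC=1 exec 'MOV B, 2'. After: A=3 B=2 C=0 D=0 ZF=0 PC=2
Step 3: PC=2 exec 'ADD D, 5'. After: A=3 B=2 C=0 D=5 ZF=0 PC=3
Step 4: PC=3 exec 'ADD D, 5'. After: A=3 B=2 C=0 D=10 ZF=0 PC=4
Step 5: PC=4 exec 'SUB D, 2'. After: A=3 B=2 C=0 D=8 ZF=0 PC=5
Step 6: PC=5 exec 'SUB A, 1'. After: A=2 B=2 C=0 D=8 ZF=0 PC=6
Step 7: PC=6 exec 'JNZ 2'. After: A=2 B=2 C=0 D=8 ZF=0 PC=2
Step 8: PC=2 exec 'ADD D, 5'. After: A=2 B=2 C=0 D=13 ZF=0 PC=3
Step 9: PC=3 exec 'ADD D, 5'. After: A=2 B=2 C=0 D=18 ZF=0 PC=4
Step 10: PC=4 exec 'SUB D, 2'. After: A=2 B=2 C=0 D=16 ZF=0 PC=5
Step 11: PC=5 exec 'SUB A, 1'. After: A=1 B=2 C=0 D=16 ZF=0 PC=6
Step 12: PC=6 exec 'JNZ 2'. After: A=1 B=2 C=0 D=16 ZF=0 PC=2
Step 13: PC=2 exec 'ADD D, 5'. After: A=1 B=2 C=0 D=21 ZF=0 PC=3
Step 14: PC=3 exec 'ADD D, 5'. After: A=1 B=2 C=0 D=26 ZF=0 PC=4
Step 15: PC=4 exec 'SUB D, 2'. After: A=1 B=2 C=0 D=24 ZF=0 PC=5
Step 16: PC=5 exec 'SUB A, 1'. After: A=0 B=2 C=0 D=24 ZF=1 PC=6
Step 17: PC=6 exec 'JNZ 2'. After: A=0 B=2 C=0 D=24 ZF=1 PC=7
Step 18: PC=7 exec 'ADD B, 5'. After: A=0 B=7 C=0 D=24 ZF=0 PC=8
Step 19: PC=8 exec 'ADD D, 4'. After: A=0 B=7 C=0 D=28 ZF=0 PC=9
Step 20: PC=9 exec 'MOV A, 4'. After: A=4 B=7 C=0 D=28 ZF=0 PC=10
Step 21: PC=10 exec 'ADD B, 5'. After: A=4 B=12 C=0 D=28 ZF=0 PC=11
Step 22: PC=11 exec 'HALT'. After: A=4 B=12 C=0 D=28 ZF=0 PC=11 HALTED

Answer: 4 12 0 28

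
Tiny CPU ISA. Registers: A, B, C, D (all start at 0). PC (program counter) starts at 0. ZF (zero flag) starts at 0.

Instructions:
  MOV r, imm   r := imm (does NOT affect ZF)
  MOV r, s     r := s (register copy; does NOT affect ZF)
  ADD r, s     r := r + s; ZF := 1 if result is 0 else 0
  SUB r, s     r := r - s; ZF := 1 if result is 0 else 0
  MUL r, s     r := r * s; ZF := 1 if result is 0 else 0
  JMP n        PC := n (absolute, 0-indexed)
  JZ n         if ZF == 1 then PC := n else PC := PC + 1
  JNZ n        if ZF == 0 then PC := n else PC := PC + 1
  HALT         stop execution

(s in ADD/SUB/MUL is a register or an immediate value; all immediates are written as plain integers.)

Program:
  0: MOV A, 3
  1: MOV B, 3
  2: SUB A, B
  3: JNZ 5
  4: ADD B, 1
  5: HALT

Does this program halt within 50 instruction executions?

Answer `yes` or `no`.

Answer: yes

Derivation:
Step 1: PC=0 exec 'MOV A, 3'. After: A=3 B=0 C=0 D=0 ZF=0 PC=1
Step 2: PC=1 exec 'MOV B, 3'. After: A=3 B=3 C=0 D=0 ZF=0 PC=2
Step 3: PC=2 exec 'SUB A, B'. After: A=0 B=3 C=0 D=0 ZF=1 PC=3
Step 4: PC=3 exec 'JNZ 5'. After: A=0 B=3 C=0 D=0 ZF=1 PC=4
Step 5: PC=4 exec 'ADD B, 1'. After: A=0 B=4 C=0 D=0 ZF=0 PC=5
Step 6: PC=5 exec 'HALT'. After: A=0 B=4 C=0 D=0 ZF=0 PC=5 HALTED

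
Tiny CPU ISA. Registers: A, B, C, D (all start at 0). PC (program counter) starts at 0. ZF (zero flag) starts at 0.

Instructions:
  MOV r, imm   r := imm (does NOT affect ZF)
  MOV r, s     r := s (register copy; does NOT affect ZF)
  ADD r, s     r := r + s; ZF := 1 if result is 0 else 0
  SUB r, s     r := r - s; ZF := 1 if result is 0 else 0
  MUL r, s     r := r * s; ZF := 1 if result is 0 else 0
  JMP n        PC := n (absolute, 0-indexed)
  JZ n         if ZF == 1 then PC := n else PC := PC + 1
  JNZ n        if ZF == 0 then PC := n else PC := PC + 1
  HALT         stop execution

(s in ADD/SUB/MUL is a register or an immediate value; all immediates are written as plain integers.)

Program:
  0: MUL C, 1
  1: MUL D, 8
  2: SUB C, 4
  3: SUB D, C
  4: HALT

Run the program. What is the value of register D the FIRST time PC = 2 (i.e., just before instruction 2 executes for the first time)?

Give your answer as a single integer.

Step 1: PC=0 exec 'MUL C, 1'. After: A=0 B=0 C=0 D=0 ZF=1 PC=1
Step 2: PC=1 exec 'MUL D, 8'. After: A=0 B=0 C=0 D=0 ZF=1 PC=2
First time PC=2: D=0

0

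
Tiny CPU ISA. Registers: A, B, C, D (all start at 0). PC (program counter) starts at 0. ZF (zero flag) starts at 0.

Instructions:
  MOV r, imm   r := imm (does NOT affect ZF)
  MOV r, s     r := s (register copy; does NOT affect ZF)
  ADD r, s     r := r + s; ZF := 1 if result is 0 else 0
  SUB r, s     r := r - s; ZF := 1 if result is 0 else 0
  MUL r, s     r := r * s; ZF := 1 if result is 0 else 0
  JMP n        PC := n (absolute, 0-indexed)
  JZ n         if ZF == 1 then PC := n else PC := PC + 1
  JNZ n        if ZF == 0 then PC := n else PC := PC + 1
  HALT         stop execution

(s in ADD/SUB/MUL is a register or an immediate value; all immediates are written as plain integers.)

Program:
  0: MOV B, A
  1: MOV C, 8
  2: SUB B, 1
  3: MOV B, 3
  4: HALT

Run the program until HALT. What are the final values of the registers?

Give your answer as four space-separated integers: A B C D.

Answer: 0 3 8 0

Derivation:
Step 1: PC=0 exec 'MOV B, A'. After: A=0 B=0 C=0 D=0 ZF=0 PC=1
Step 2: PC=1 exec 'MOV C, 8'. After: A=0 B=0 C=8 D=0 ZF=0 PC=2
Step 3: PC=2 exec 'SUB B, 1'. After: A=0 B=-1 C=8 D=0 ZF=0 PC=3
Step 4: PC=3 exec 'MOV B, 3'. After: A=0 B=3 C=8 D=0 ZF=0 PC=4
Step 5: PC=4 exec 'HALT'. After: A=0 B=3 C=8 D=0 ZF=0 PC=4 HALTED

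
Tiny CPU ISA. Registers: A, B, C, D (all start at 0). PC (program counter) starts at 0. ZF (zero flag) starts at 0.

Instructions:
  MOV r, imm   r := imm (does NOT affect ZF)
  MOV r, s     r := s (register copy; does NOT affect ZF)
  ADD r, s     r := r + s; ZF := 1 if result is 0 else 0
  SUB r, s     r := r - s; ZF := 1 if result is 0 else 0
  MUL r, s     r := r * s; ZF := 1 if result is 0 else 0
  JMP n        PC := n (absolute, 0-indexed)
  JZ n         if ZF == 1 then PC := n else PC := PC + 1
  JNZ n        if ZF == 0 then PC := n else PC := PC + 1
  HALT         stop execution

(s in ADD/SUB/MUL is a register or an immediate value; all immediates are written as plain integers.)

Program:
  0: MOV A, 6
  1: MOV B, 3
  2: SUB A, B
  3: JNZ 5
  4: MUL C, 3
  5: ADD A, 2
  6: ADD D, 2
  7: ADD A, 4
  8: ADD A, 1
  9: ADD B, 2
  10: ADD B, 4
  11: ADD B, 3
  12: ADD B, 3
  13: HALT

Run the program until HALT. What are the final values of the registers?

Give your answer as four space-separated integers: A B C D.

Answer: 10 15 0 2

Derivation:
Step 1: PC=0 exec 'MOV A, 6'. After: A=6 B=0 C=0 D=0 ZF=0 PC=1
Step 2: PC=1 exec 'MOV B, 3'. After: A=6 B=3 C=0 D=0 ZF=0 PC=2
Step 3: PC=2 exec 'SUB A, B'. After: A=3 B=3 C=0 D=0 ZF=0 PC=3
Step 4: PC=3 exec 'JNZ 5'. After: A=3 B=3 C=0 D=0 ZF=0 PC=5
Step 5: PC=5 exec 'ADD A, 2'. After: A=5 B=3 C=0 D=0 ZF=0 PC=6
Step 6: PC=6 exec 'ADD D, 2'. After: A=5 B=3 C=0 D=2 ZF=0 PC=7
Step 7: PC=7 exec 'ADD A, 4'. After: A=9 B=3 C=0 D=2 ZF=0 PC=8
Step 8: PC=8 exec 'ADD A, 1'. After: A=10 B=3 C=0 D=2 ZF=0 PC=9
Step 9: PC=9 exec 'ADD B, 2'. After: A=10 B=5 C=0 D=2 ZF=0 PC=10
Step 10: PC=10 exec 'ADD B, 4'. After: A=10 B=9 C=0 D=2 ZF=0 PC=11
Step 11: PC=11 exec 'ADD B, 3'. After: A=10 B=12 C=0 D=2 ZF=0 PC=12
Step 12: PC=12 exec 'ADD B, 3'. After: A=10 B=15 C=0 D=2 ZF=0 PC=13
Step 13: PC=13 exec 'HALT'. After: A=10 B=15 C=0 D=2 ZF=0 PC=13 HALTED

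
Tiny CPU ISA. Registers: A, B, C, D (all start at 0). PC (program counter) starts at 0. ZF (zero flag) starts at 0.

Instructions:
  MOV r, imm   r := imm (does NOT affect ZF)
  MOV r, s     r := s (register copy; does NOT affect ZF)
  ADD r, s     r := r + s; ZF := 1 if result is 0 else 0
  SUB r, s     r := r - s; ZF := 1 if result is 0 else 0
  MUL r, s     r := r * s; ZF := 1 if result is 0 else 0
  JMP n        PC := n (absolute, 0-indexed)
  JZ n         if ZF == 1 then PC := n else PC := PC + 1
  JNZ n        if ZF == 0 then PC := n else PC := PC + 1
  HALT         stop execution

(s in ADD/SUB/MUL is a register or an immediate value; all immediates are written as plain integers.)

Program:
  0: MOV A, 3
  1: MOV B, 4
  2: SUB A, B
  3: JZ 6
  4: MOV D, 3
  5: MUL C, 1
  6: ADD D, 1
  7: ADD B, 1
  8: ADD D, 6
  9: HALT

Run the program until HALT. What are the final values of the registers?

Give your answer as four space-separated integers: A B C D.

Answer: -1 5 0 10

Derivation:
Step 1: PC=0 exec 'MOV A, 3'. After: A=3 B=0 C=0 D=0 ZF=0 PC=1
Step 2: PC=1 exec 'MOV B, 4'. After: A=3 B=4 C=0 D=0 ZF=0 PC=2
Step 3: PC=2 exec 'SUB A, B'. After: A=-1 B=4 C=0 D=0 ZF=0 PC=3
Step 4: PC=3 exec 'JZ 6'. After: A=-1 B=4 C=0 D=0 ZF=0 PC=4
Step 5: PC=4 exec 'MOV D, 3'. After: A=-1 B=4 C=0 D=3 ZF=0 PC=5
Step 6: PC=5 exec 'MUL C, 1'. After: A=-1 B=4 C=0 D=3 ZF=1 PC=6
Step 7: PC=6 exec 'ADD D, 1'. After: A=-1 B=4 C=0 D=4 ZF=0 PC=7
Step 8: PC=7 exec 'ADD B, 1'. After: A=-1 B=5 C=0 D=4 ZF=0 PC=8
Step 9: PC=8 exec 'ADD D, 6'. After: A=-1 B=5 C=0 D=10 ZF=0 PC=9
Step 10: PC=9 exec 'HALT'. After: A=-1 B=5 C=0 D=10 ZF=0 PC=9 HALTED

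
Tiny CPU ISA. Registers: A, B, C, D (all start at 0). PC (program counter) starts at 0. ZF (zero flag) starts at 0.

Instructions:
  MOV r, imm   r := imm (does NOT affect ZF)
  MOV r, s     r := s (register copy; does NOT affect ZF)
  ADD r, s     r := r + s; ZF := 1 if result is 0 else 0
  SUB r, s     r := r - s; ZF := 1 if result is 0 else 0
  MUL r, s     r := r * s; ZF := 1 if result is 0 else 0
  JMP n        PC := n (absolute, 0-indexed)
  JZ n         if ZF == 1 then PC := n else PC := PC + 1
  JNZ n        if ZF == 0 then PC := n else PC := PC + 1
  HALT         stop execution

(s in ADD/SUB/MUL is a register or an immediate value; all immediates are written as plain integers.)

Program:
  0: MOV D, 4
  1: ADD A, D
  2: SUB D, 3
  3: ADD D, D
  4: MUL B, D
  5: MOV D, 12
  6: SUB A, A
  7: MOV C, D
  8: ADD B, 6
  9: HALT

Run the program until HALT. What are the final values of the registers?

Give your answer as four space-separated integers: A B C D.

Answer: 0 6 12 12

Derivation:
Step 1: PC=0 exec 'MOV D, 4'. After: A=0 B=0 C=0 D=4 ZF=0 PC=1
Step 2: PC=1 exec 'ADD A, D'. After: A=4 B=0 C=0 D=4 ZF=0 PC=2
Step 3: PC=2 exec 'SUB D, 3'. After: A=4 B=0 C=0 D=1 ZF=0 PC=3
Step 4: PC=3 exec 'ADD D, D'. After: A=4 B=0 C=0 D=2 ZF=0 PC=4
Step 5: PC=4 exec 'MUL B, D'. After: A=4 B=0 C=0 D=2 ZF=1 PC=5
Step 6: PC=5 exec 'MOV D, 12'. After: A=4 B=0 C=0 D=12 ZF=1 PC=6
Step 7: PC=6 exec 'SUB A, A'. After: A=0 B=0 C=0 D=12 ZF=1 PC=7
Step 8: PC=7 exec 'MOV C, D'. After: A=0 B=0 C=12 D=12 ZF=1 PC=8
Step 9: PC=8 exec 'ADD B, 6'. After: A=0 B=6 C=12 D=12 ZF=0 PC=9
Step 10: PC=9 exec 'HALT'. After: A=0 B=6 C=12 D=12 ZF=0 PC=9 HALTED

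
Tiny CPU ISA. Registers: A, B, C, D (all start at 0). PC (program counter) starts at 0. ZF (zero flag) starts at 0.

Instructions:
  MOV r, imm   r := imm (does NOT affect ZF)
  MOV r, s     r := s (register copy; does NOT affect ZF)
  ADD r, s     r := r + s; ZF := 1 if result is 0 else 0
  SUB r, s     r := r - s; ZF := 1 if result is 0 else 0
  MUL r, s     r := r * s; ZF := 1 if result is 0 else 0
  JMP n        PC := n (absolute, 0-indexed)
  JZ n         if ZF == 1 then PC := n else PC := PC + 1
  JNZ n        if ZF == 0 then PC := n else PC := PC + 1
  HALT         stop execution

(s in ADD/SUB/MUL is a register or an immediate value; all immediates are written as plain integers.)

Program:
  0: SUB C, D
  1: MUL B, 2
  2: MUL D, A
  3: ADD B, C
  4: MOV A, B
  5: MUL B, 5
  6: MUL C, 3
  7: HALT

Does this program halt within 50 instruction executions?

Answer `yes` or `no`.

Answer: yes

Derivation:
Step 1: PC=0 exec 'SUB C, D'. After: A=0 B=0 C=0 D=0 ZF=1 PC=1
Step 2: PC=1 exec 'MUL B, 2'. After: A=0 B=0 C=0 D=0 ZF=1 PC=2
Step 3: PC=2 exec 'MUL D, A'. After: A=0 B=0 C=0 D=0 ZF=1 PC=3
Step 4: PC=3 exec 'ADD B, C'. After: A=0 B=0 C=0 D=0 ZF=1 PC=4
Step 5: PC=4 exec 'MOV A, B'. After: A=0 B=0 C=0 D=0 ZF=1 PC=5
Step 6: PC=5 exec 'MUL B, 5'. After: A=0 B=0 C=0 D=0 ZF=1 PC=6
Step 7: PC=6 exec 'MUL C, 3'. After: A=0 B=0 C=0 D=0 ZF=1 PC=7
Step 8: PC=7 exec 'HALT'. After: A=0 B=0 C=0 D=0 ZF=1 PC=7 HALTED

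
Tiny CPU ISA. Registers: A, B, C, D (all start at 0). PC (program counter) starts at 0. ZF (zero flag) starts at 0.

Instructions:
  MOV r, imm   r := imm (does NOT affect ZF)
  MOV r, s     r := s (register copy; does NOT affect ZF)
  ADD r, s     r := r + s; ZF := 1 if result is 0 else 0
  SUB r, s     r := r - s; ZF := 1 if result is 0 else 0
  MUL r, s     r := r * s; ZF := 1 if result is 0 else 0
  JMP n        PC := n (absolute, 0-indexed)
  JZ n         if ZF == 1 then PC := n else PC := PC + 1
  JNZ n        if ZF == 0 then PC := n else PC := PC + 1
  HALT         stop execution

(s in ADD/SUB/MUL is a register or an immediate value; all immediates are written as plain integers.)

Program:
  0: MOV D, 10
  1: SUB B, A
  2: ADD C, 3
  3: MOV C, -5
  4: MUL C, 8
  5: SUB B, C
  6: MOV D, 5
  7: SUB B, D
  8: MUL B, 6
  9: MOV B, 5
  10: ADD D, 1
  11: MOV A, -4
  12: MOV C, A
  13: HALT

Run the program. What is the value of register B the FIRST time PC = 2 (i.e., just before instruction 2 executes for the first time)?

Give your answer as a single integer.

Step 1: PC=0 exec 'MOV D, 10'. After: A=0 B=0 C=0 D=10 ZF=0 PC=1
Step 2: PC=1 exec 'SUB B, A'. After: A=0 B=0 C=0 D=10 ZF=1 PC=2
First time PC=2: B=0

0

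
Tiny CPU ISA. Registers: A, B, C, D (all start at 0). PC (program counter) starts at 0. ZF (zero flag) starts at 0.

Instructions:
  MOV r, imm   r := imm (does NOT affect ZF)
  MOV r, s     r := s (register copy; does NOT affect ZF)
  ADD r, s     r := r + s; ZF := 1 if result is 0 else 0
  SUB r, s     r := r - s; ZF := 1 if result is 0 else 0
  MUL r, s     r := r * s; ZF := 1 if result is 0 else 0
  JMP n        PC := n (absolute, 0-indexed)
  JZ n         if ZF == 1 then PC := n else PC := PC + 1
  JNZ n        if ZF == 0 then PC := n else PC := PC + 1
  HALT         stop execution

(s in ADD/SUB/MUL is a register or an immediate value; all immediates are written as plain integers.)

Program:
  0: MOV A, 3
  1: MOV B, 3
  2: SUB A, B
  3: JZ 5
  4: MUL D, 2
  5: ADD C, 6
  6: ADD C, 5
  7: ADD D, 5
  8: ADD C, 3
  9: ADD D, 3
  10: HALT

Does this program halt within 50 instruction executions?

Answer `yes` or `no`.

Answer: yes

Derivation:
Step 1: PC=0 exec 'MOV A, 3'. After: A=3 B=0 C=0 D=0 ZF=0 PC=1
Step 2: PC=1 exec 'MOV B, 3'. After: A=3 B=3 C=0 D=0 ZF=0 PC=2
Step 3: PC=2 exec 'SUB A, B'. After: A=0 B=3 C=0 D=0 ZF=1 PC=3
Step 4: PC=3 exec 'JZ 5'. After: A=0 B=3 C=0 D=0 ZF=1 PC=5
Step 5: PC=5 exec 'ADD C, 6'. After: A=0 B=3 C=6 D=0 ZF=0 PC=6
Step 6: PC=6 exec 'ADD C, 5'. After: A=0 B=3 C=11 D=0 ZF=0 PC=7
Step 7: PC=7 exec 'ADD D, 5'. After: A=0 B=3 C=11 D=5 ZF=0 PC=8
Step 8: PC=8 exec 'ADD C, 3'. After: A=0 B=3 C=14 D=5 ZF=0 PC=9
Step 9: PC=9 exec 'ADD D, 3'. After: A=0 B=3 C=14 D=8 ZF=0 PC=10
Step 10: PC=10 exec 'HALT'. After: A=0 B=3 C=14 D=8 ZF=0 PC=10 HALTED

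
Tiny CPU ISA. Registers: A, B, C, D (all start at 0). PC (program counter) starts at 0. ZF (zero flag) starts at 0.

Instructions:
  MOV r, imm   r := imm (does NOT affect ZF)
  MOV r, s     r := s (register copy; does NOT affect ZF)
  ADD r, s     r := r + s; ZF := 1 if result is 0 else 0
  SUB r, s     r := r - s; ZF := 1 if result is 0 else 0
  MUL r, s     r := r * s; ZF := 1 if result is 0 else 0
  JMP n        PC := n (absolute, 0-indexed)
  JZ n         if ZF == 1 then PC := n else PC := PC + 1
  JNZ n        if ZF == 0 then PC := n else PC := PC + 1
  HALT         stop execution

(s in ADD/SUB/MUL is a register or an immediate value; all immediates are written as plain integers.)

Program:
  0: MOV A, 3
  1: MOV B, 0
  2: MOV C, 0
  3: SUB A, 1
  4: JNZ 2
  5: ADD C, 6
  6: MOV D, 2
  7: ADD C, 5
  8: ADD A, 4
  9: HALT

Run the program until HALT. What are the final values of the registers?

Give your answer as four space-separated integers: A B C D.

Answer: 4 0 11 2

Derivation:
Step 1: PC=0 exec 'MOV A, 3'. After: A=3 B=0 C=0 D=0 ZF=0 PC=1
Step 2: PC=1 exec 'MOV B, 0'. After: A=3 B=0 C=0 D=0 ZF=0 PC=2
Step 3: PC=2 exec 'MOV C, 0'. After: A=3 B=0 C=0 D=0 ZF=0 PC=3
Step 4: PC=3 exec 'SUB A, 1'. After: A=2 B=0 C=0 D=0 ZF=0 PC=4
Step 5: PC=4 exec 'JNZ 2'. After: A=2 B=0 C=0 D=0 ZF=0 PC=2
Step 6: PC=2 exec 'MOV C, 0'. After: A=2 B=0 C=0 D=0 ZF=0 PC=3
Step 7: PC=3 exec 'SUB A, 1'. After: A=1 B=0 C=0 D=0 ZF=0 PC=4
Step 8: PC=4 exec 'JNZ 2'. After: A=1 B=0 C=0 D=0 ZF=0 PC=2
Step 9: PC=2 exec 'MOV C, 0'. After: A=1 B=0 C=0 D=0 ZF=0 PC=3
Step 10: PC=3 exec 'SUB A, 1'. After: A=0 B=0 C=0 D=0 ZF=1 PC=4
Step 11: PC=4 exec 'JNZ 2'. After: A=0 B=0 C=0 D=0 ZF=1 PC=5
Step 12: PC=5 exec 'ADD C, 6'. After: A=0 B=0 C=6 D=0 ZF=0 PC=6
Step 13: PC=6 exec 'MOV D, 2'. After: A=0 B=0 C=6 D=2 ZF=0 PC=7
Step 14: PC=7 exec 'ADD C, 5'. After: A=0 B=0 C=11 D=2 ZF=0 PC=8
Step 15: PC=8 exec 'ADD A, 4'. After: A=4 B=0 C=11 D=2 ZF=0 PC=9
Step 16: PC=9 exec 'HALT'. After: A=4 B=0 C=11 D=2 ZF=0 PC=9 HALTED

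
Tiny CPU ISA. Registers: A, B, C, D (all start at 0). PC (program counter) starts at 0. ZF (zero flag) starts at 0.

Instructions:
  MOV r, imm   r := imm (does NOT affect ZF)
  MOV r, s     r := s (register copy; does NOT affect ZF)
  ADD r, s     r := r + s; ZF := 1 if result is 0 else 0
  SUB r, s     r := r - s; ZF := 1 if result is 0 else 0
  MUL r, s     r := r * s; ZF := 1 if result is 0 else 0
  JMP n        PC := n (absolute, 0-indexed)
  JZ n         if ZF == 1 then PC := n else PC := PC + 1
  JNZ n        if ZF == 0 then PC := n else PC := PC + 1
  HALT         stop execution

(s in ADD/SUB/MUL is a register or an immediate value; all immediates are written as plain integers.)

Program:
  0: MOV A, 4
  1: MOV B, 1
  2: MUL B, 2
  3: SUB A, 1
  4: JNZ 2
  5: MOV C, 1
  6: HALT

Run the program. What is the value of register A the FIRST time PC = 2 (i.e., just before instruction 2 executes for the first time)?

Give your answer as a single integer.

Step 1: PC=0 exec 'MOV A, 4'. After: A=4 B=0 C=0 D=0 ZF=0 PC=1
Step 2: PC=1 exec 'MOV B, 1'. After: A=4 B=1 C=0 D=0 ZF=0 PC=2
First time PC=2: A=4

4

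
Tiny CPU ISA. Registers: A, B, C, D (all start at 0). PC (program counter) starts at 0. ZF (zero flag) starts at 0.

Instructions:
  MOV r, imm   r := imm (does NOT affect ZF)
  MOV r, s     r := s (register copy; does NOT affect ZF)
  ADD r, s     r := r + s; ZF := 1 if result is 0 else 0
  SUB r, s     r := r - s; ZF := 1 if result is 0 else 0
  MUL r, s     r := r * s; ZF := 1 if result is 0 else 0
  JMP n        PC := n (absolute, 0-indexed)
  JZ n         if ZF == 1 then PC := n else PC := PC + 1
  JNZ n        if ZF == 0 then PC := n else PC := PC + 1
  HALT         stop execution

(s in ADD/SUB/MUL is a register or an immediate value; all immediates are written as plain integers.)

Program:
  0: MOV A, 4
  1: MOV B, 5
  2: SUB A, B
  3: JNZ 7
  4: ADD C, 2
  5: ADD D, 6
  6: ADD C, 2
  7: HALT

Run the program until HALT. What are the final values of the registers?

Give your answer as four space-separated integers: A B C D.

Answer: -1 5 0 0

Derivation:
Step 1: PC=0 exec 'MOV A, 4'. After: A=4 B=0 C=0 D=0 ZF=0 PC=1
Step 2: PC=1 exec 'MOV B, 5'. After: A=4 B=5 C=0 D=0 ZF=0 PC=2
Step 3: PC=2 exec 'SUB A, B'. After: A=-1 B=5 C=0 D=0 ZF=0 PC=3
Step 4: PC=3 exec 'JNZ 7'. After: A=-1 B=5 C=0 D=0 ZF=0 PC=7
Step 5: PC=7 exec 'HALT'. After: A=-1 B=5 C=0 D=0 ZF=0 PC=7 HALTED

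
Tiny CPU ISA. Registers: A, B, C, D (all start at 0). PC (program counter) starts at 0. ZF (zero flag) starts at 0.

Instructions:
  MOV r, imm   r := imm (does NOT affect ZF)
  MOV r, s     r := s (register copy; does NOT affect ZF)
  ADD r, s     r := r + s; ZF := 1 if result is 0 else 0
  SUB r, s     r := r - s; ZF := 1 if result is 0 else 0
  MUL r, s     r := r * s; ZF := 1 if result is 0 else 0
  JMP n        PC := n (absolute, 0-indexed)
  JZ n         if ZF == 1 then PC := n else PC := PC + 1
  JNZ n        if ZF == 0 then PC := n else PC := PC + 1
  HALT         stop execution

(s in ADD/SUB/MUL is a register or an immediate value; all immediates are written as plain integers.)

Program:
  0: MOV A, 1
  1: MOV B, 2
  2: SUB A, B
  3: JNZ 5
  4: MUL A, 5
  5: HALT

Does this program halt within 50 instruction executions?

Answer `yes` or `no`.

Step 1: PC=0 exec 'MOV A, 1'. After: A=1 B=0 C=0 D=0 ZF=0 PC=1
Step 2: PC=1 exec 'MOV B, 2'. After: A=1 B=2 C=0 D=0 ZF=0 PC=2
Step 3: PC=2 exec 'SUB A, B'. After: A=-1 B=2 C=0 D=0 ZF=0 PC=3
Step 4: PC=3 exec 'JNZ 5'. After: A=-1 B=2 C=0 D=0 ZF=0 PC=5
Step 5: PC=5 exec 'HALT'. After: A=-1 B=2 C=0 D=0 ZF=0 PC=5 HALTED

Answer: yes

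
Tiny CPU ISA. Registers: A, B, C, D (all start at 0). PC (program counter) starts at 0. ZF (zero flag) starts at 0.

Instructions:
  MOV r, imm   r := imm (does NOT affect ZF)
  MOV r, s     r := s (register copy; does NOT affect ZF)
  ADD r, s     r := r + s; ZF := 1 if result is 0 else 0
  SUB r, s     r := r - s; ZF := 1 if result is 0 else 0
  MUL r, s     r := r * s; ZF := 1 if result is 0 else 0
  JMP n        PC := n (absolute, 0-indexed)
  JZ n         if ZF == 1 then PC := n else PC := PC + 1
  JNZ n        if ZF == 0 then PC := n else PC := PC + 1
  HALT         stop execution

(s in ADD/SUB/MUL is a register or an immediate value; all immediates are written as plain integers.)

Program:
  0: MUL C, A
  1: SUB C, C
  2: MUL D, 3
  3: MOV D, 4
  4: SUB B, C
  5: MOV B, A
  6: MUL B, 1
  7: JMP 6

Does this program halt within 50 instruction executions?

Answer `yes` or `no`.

Answer: no

Derivation:
Step 1: PC=0 exec 'MUL C, A'. After: A=0 B=0 C=0 D=0 ZF=1 PC=1
Step 2: PC=1 exec 'SUB C, C'. After: A=0 B=0 C=0 D=0 ZF=1 PC=2
Step 3: PC=2 exec 'MUL D, 3'. After: A=0 B=0 C=0 D=0 ZF=1 PC=3
Step 4: PC=3 exec 'MOV D, 4'. After: A=0 B=0 C=0 D=4 ZF=1 PC=4
Step 5: PC=4 exec 'SUB B, C'. After: A=0 B=0 C=0 D=4 ZF=1 PC=5
Step 6: PC=5 exec 'MOV B, A'. After: A=0 B=0 C=0 D=4 ZF=1 PC=6
Step 7: PC=6 exec 'MUL B, 1'. After: A=0 B=0 C=0 D=4 ZF=1 PC=7
Step 8: PC=7 exec 'JMP 6'. After: A=0 B=0 C=0 D=4 ZF=1 PC=6
State after step 8 equals state after step 6: the program is in a cycle of length 2 and will never halt.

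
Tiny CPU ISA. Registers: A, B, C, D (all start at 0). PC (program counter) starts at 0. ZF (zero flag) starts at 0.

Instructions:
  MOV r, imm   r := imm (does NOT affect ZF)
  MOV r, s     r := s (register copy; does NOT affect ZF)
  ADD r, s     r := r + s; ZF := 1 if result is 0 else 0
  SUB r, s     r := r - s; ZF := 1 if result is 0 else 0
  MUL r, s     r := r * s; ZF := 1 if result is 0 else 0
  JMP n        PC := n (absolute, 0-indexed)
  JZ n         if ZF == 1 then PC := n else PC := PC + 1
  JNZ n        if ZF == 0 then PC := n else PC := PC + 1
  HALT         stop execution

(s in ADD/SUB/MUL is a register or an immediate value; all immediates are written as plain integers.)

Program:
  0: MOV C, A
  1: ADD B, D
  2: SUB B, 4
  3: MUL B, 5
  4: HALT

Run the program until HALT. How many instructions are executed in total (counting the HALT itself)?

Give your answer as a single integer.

Step 1: PC=0 exec 'MOV C, A'. After: A=0 B=0 C=0 D=0 ZF=0 PC=1
Step 2: PC=1 exec 'ADD B, D'. After: A=0 B=0 C=0 D=0 ZF=1 PC=2
Step 3: PC=2 exec 'SUB B, 4'. After: A=0 B=-4 C=0 D=0 ZF=0 PC=3
Step 4: PC=3 exec 'MUL B, 5'. After: A=0 B=-20 C=0 D=0 ZF=0 PC=4
Step 5: PC=4 exec 'HALT'. After: A=0 B=-20 C=0 D=0 ZF=0 PC=4 HALTED
Total instructions executed: 5

Answer: 5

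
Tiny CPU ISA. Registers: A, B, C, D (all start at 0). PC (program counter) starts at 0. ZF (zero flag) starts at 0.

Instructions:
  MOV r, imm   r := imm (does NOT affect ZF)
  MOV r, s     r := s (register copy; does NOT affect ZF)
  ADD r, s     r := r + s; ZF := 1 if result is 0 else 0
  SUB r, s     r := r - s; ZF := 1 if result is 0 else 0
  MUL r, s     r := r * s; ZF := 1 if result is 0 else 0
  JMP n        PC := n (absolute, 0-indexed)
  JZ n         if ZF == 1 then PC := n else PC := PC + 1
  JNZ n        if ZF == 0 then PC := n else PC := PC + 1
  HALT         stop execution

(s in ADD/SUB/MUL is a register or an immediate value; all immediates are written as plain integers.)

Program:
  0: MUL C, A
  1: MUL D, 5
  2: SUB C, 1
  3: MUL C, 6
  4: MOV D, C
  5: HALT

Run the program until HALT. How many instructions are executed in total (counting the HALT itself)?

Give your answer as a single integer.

Step 1: PC=0 exec 'MUL C, A'. After: A=0 B=0 C=0 D=0 ZF=1 PC=1
Step 2: PC=1 exec 'MUL D, 5'. After: A=0 B=0 C=0 D=0 ZF=1 PC=2
Step 3: PC=2 exec 'SUB C, 1'. After: A=0 B=0 C=-1 D=0 ZF=0 PC=3
Step 4: PC=3 exec 'MUL C, 6'. After: A=0 B=0 C=-6 D=0 ZF=0 PC=4
Step 5: PC=4 exec 'MOV D, C'. After: A=0 B=0 C=-6 D=-6 ZF=0 PC=5
Step 6: PC=5 exec 'HALT'. After: A=0 B=0 C=-6 D=-6 ZF=0 PC=5 HALTED
Total instructions executed: 6

Answer: 6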